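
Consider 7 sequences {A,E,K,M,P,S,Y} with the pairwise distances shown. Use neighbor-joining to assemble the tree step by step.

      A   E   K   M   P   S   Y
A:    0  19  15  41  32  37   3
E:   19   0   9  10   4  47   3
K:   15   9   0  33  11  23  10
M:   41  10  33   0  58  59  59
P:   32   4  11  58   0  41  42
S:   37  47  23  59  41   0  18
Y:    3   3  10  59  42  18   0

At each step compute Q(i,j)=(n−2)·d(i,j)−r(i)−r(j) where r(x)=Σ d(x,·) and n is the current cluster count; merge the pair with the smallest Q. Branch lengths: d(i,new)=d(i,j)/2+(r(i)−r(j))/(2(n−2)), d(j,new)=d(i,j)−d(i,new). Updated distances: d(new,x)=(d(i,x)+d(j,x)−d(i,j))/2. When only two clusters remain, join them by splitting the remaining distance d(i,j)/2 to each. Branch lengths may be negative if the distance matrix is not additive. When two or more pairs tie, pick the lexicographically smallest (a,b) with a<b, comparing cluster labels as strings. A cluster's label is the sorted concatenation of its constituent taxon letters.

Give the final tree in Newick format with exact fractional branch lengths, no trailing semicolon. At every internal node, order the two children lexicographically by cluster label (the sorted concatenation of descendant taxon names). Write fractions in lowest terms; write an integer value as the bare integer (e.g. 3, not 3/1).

(((((A:25/8,Y:-1/8):73/12,S:239/12):117/16,K:-53/16):61/16,(E:-59/5,M:109/5):219/16):197/32,P:197/32)

step 1: merge (E,M) at d=10, Q=-302; branch lengths E→-59/5, M→109/5; new cluster EM
  updated: d(A,EM)=25, d(EM,K)=16, d(EM,P)=26, d(EM,S)=48, d(EM,Y)=26
step 2: merge (A,Y) at d=3, Q=-199; branch lengths A→25/8, Y→-1/8; new cluster AY
  updated: d(AY,EM)=24, d(AY,K)=11, d(AY,P)=71/2, d(AY,S)=26
step 3: merge (AY,S) at d=26, Q=-313/2; branch lengths AY→73/12, S→239/12; new cluster ASY
  updated: d(ASY,EM)=23, d(ASY,K)=4, d(ASY,P)=101/4
step 4: merge (ASY,K) at d=4, Q=-301/4; branch lengths ASY→117/16, K→-53/16; new cluster AKSY
  updated: d(AKSY,EM)=35/2, d(AKSY,P)=129/8
step 5: merge (AKSY,EM) at d=35/2, Q=-477/8; branch lengths AKSY→61/16, EM→219/16; new cluster AEKMSY
  updated: d(AEKMSY,P)=197/16
step 6: merge (AEKMSY,P) at d=197/16; branch lengths AEKMSY→197/32, P→197/32; new cluster AEKMPSY
final tree: (((((A:25/8,Y:-1/8):73/12,S:239/12):117/16,K:-53/16):61/16,(E:-59/5,M:109/5):219/16):197/32,P:197/32)
total length: 1165/16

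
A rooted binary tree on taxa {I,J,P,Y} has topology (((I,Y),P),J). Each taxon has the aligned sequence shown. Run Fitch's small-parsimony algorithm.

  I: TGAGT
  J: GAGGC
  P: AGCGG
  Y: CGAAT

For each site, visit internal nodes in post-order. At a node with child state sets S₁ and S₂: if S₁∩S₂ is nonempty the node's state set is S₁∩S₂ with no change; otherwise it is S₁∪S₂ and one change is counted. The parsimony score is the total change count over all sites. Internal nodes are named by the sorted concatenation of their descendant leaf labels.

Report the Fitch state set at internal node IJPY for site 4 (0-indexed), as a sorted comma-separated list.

C,G,T

[col 0] IY: children I:{T}, Y:{C} ∪→ {C,T}; cost 1
[col 0] IPY: children IY:{C,T}, P:{A} ∪→ {A,C,T}; cost 1
[col 0] IJPY: children IPY:{A,C,T}, J:{G} ∪→ {A,C,G,T}; cost 1
[col 1] IY: children I:{G}, Y:{G} ∩→ {G}; cost 0
[col 1] IPY: children IY:{G}, P:{G} ∩→ {G}; cost 0
[col 1] IJPY: children IPY:{G}, J:{A} ∪→ {A,G}; cost 1
[col 2] IY: children I:{A}, Y:{A} ∩→ {A}; cost 0
[col 2] IPY: children IY:{A}, P:{C} ∪→ {A,C}; cost 1
[col 2] IJPY: children IPY:{A,C}, J:{G} ∪→ {A,C,G}; cost 1
[col 3] IY: children I:{G}, Y:{A} ∪→ {A,G}; cost 1
[col 3] IPY: children IY:{A,G}, P:{G} ∩→ {G}; cost 0
[col 3] IJPY: children IPY:{G}, J:{G} ∩→ {G}; cost 0
[col 4] IY: children I:{T}, Y:{T} ∩→ {T}; cost 0
[col 4] IPY: children IY:{T}, P:{G} ∪→ {G,T}; cost 1
[col 4] IJPY: children IPY:{G,T}, J:{C} ∪→ {C,G,T}; cost 1
per-site changes: [3, 1, 2, 1, 2]; total = 9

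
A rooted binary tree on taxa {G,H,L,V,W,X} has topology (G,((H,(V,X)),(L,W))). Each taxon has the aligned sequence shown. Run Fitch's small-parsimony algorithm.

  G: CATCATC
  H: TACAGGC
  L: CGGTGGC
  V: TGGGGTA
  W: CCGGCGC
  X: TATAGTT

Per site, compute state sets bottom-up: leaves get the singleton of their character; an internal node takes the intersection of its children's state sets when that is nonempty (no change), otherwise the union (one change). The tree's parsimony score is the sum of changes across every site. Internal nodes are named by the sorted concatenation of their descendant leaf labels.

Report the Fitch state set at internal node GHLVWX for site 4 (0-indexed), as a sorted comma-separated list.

site 0, node VX: V={T} ∩ X={T} → {T} (+0)
site 0, node HVX: H={T} ∩ VX={T} → {T} (+0)
site 0, node LW: L={C} ∩ W={C} → {C} (+0)
site 0, node HLVWX: HVX={T} ∪ LW={C} → {C,T} (+1)
site 0, node GHLVWX: G={C} ∩ HLVWX={C,T} → {C} (+0)
site 1, node VX: V={G} ∪ X={A} → {A,G} (+1)
site 1, node HVX: H={A} ∩ VX={A,G} → {A} (+0)
site 1, node LW: L={G} ∪ W={C} → {C,G} (+1)
site 1, node HLVWX: HVX={A} ∪ LW={C,G} → {A,C,G} (+1)
site 1, node GHLVWX: G={A} ∩ HLVWX={A,C,G} → {A} (+0)
site 2, node VX: V={G} ∪ X={T} → {G,T} (+1)
site 2, node HVX: H={C} ∪ VX={G,T} → {C,G,T} (+1)
site 2, node LW: L={G} ∩ W={G} → {G} (+0)
site 2, node HLVWX: HVX={C,G,T} ∩ LW={G} → {G} (+0)
site 2, node GHLVWX: G={T} ∪ HLVWX={G} → {G,T} (+1)
site 3, node VX: V={G} ∪ X={A} → {A,G} (+1)
site 3, node HVX: H={A} ∩ VX={A,G} → {A} (+0)
site 3, node LW: L={T} ∪ W={G} → {G,T} (+1)
site 3, node HLVWX: HVX={A} ∪ LW={G,T} → {A,G,T} (+1)
site 3, node GHLVWX: G={C} ∪ HLVWX={A,G,T} → {A,C,G,T} (+1)
site 4, node VX: V={G} ∩ X={G} → {G} (+0)
site 4, node HVX: H={G} ∩ VX={G} → {G} (+0)
site 4, node LW: L={G} ∪ W={C} → {C,G} (+1)
site 4, node HLVWX: HVX={G} ∩ LW={C,G} → {G} (+0)
site 4, node GHLVWX: G={A} ∪ HLVWX={G} → {A,G} (+1)
site 5, node VX: V={T} ∩ X={T} → {T} (+0)
site 5, node HVX: H={G} ∪ VX={T} → {G,T} (+1)
site 5, node LW: L={G} ∩ W={G} → {G} (+0)
site 5, node HLVWX: HVX={G,T} ∩ LW={G} → {G} (+0)
site 5, node GHLVWX: G={T} ∪ HLVWX={G} → {G,T} (+1)
site 6, node VX: V={A} ∪ X={T} → {A,T} (+1)
site 6, node HVX: H={C} ∪ VX={A,T} → {A,C,T} (+1)
site 6, node LW: L={C} ∩ W={C} → {C} (+0)
site 6, node HLVWX: HVX={A,C,T} ∩ LW={C} → {C} (+0)
site 6, node GHLVWX: G={C} ∩ HLVWX={C} → {C} (+0)
per-site changes: [1, 3, 3, 4, 2, 2, 2]; total = 17

A,G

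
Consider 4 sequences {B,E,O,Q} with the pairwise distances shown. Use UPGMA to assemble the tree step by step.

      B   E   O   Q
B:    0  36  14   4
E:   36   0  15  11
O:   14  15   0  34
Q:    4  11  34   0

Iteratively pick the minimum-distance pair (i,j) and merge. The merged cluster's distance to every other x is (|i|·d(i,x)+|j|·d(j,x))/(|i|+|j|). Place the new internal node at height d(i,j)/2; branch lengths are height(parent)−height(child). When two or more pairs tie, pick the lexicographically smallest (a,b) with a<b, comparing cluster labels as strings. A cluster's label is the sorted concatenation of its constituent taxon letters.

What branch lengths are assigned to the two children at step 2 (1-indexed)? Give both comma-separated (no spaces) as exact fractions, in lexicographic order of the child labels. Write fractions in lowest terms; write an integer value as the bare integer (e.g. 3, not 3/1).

1. join B+Q (d=4) ⇒ BQ; edges |B|=2, |Q|=2
  updated: d(BQ,E)=47/2, d(BQ,O)=24
2. join E+O (d=15) ⇒ EO; edges |E|=15/2, |O|=15/2
  updated: d(BQ,EO)=95/4
3. join BQ+EO (d=95/4) ⇒ BEOQ; edges |BQ|=79/8, |EO|=35/8
final tree: ((B:2,Q:2):79/8,(E:15/2,O:15/2):35/8)
total length: 133/4

15/2,15/2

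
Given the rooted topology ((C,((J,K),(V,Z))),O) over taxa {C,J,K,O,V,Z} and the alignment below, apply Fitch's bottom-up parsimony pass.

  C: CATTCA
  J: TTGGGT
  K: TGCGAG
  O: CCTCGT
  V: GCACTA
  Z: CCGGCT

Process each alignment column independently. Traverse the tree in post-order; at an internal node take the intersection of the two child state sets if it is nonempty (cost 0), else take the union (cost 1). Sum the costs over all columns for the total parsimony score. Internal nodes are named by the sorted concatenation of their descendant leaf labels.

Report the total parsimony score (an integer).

JK@0: {T} ∩ {T} = {T} (intersection, +0)
VZ@0: {G} ∪ {C} = {C,G} (union, +1)
JKVZ@0: {T} ∪ {C,G} = {C,G,T} (union, +1)
CJKVZ@0: {C} ∩ {C,G,T} = {C} (intersection, +0)
CJKOVZ@0: {C} ∩ {C} = {C} (intersection, +0)
JK@1: {T} ∪ {G} = {G,T} (union, +1)
VZ@1: {C} ∩ {C} = {C} (intersection, +0)
JKVZ@1: {G,T} ∪ {C} = {C,G,T} (union, +1)
CJKVZ@1: {A} ∪ {C,G,T} = {A,C,G,T} (union, +1)
CJKOVZ@1: {A,C,G,T} ∩ {C} = {C} (intersection, +0)
JK@2: {G} ∪ {C} = {C,G} (union, +1)
VZ@2: {A} ∪ {G} = {A,G} (union, +1)
JKVZ@2: {C,G} ∩ {A,G} = {G} (intersection, +0)
CJKVZ@2: {T} ∪ {G} = {G,T} (union, +1)
CJKOVZ@2: {G,T} ∩ {T} = {T} (intersection, +0)
JK@3: {G} ∩ {G} = {G} (intersection, +0)
VZ@3: {C} ∪ {G} = {C,G} (union, +1)
JKVZ@3: {G} ∩ {C,G} = {G} (intersection, +0)
CJKVZ@3: {T} ∪ {G} = {G,T} (union, +1)
CJKOVZ@3: {G,T} ∪ {C} = {C,G,T} (union, +1)
JK@4: {G} ∪ {A} = {A,G} (union, +1)
VZ@4: {T} ∪ {C} = {C,T} (union, +1)
JKVZ@4: {A,G} ∪ {C,T} = {A,C,G,T} (union, +1)
CJKVZ@4: {C} ∩ {A,C,G,T} = {C} (intersection, +0)
CJKOVZ@4: {C} ∪ {G} = {C,G} (union, +1)
JK@5: {T} ∪ {G} = {G,T} (union, +1)
VZ@5: {A} ∪ {T} = {A,T} (union, +1)
JKVZ@5: {G,T} ∩ {A,T} = {T} (intersection, +0)
CJKVZ@5: {A} ∪ {T} = {A,T} (union, +1)
CJKOVZ@5: {A,T} ∩ {T} = {T} (intersection, +0)
per-site changes: [2, 3, 3, 3, 4, 3]; total = 18

18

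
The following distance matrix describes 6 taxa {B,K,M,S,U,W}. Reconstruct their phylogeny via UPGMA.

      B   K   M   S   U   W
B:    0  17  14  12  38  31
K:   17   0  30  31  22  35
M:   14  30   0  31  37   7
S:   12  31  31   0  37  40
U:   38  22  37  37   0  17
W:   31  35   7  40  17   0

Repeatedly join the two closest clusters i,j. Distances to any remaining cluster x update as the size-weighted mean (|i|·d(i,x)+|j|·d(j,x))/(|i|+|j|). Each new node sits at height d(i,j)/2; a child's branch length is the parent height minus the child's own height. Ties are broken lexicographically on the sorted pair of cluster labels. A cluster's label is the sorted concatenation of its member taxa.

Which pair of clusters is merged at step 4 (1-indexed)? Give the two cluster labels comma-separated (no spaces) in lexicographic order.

1. join M+W (d=7) ⇒ MW; edges |M|=7/2, |W|=7/2
  updated: d(B,MW)=45/2, d(K,MW)=65/2, d(MW,S)=71/2, d(MW,U)=27
2. join B+S (d=12) ⇒ BS; edges |B|=6, |S|=6
  updated: d(BS,K)=24, d(BS,MW)=29, d(BS,U)=75/2
3. join K+U (d=22) ⇒ KU; edges |K|=11, |U|=11
  updated: d(BS,KU)=123/4, d(KU,MW)=119/4
4. join BS+MW (d=29) ⇒ BMSW; edges |BS|=17/2, |MW|=11
  updated: d(BMSW,KU)=121/4
5. join BMSW+KU (d=121/4) ⇒ BKMSUW; edges |BMSW|=5/8, |KU|=33/8
final tree: (((B:6,S:6):17/2,(M:7/2,W:7/2):11):5/8,(K:11,U:11):33/8)
total length: 261/4

BS,MW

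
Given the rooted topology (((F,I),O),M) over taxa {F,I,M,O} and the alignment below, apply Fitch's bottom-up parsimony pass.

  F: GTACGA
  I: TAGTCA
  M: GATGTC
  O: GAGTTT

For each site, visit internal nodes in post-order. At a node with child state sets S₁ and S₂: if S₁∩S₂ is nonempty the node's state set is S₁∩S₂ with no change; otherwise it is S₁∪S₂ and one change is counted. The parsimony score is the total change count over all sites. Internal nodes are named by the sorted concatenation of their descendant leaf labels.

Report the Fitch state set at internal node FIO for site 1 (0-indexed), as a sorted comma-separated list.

A

site 0, node FI: F={G} ∪ I={T} → {G,T} (+1)
site 0, node FIO: FI={G,T} ∩ O={G} → {G} (+0)
site 0, node FIMO: FIO={G} ∩ M={G} → {G} (+0)
site 1, node FI: F={T} ∪ I={A} → {A,T} (+1)
site 1, node FIO: FI={A,T} ∩ O={A} → {A} (+0)
site 1, node FIMO: FIO={A} ∩ M={A} → {A} (+0)
site 2, node FI: F={A} ∪ I={G} → {A,G} (+1)
site 2, node FIO: FI={A,G} ∩ O={G} → {G} (+0)
site 2, node FIMO: FIO={G} ∪ M={T} → {G,T} (+1)
site 3, node FI: F={C} ∪ I={T} → {C,T} (+1)
site 3, node FIO: FI={C,T} ∩ O={T} → {T} (+0)
site 3, node FIMO: FIO={T} ∪ M={G} → {G,T} (+1)
site 4, node FI: F={G} ∪ I={C} → {C,G} (+1)
site 4, node FIO: FI={C,G} ∪ O={T} → {C,G,T} (+1)
site 4, node FIMO: FIO={C,G,T} ∩ M={T} → {T} (+0)
site 5, node FI: F={A} ∩ I={A} → {A} (+0)
site 5, node FIO: FI={A} ∪ O={T} → {A,T} (+1)
site 5, node FIMO: FIO={A,T} ∪ M={C} → {A,C,T} (+1)
per-site changes: [1, 1, 2, 2, 2, 2]; total = 10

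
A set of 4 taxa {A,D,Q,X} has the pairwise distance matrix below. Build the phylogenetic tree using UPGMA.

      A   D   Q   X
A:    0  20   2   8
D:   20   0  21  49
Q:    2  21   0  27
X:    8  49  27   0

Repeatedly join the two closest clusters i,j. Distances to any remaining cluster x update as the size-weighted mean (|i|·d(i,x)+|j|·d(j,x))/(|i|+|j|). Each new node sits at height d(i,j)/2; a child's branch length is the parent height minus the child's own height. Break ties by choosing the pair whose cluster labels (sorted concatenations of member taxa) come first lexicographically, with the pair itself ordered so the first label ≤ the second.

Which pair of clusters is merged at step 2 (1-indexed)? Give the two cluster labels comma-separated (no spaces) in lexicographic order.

1. join A+Q (d=2) ⇒ AQ; edges |A|=1, |Q|=1
  updated: d(AQ,D)=41/2, d(AQ,X)=35/2
2. join AQ+X (d=35/2) ⇒ AQX; edges |AQ|=31/4, |X|=35/4
  updated: d(AQX,D)=30
3. join AQX+D (d=30) ⇒ ADQX; edges |AQX|=25/4, |D|=15
final tree: (((A:1,Q:1):31/4,X:35/4):25/4,D:15)
total length: 159/4

AQ,X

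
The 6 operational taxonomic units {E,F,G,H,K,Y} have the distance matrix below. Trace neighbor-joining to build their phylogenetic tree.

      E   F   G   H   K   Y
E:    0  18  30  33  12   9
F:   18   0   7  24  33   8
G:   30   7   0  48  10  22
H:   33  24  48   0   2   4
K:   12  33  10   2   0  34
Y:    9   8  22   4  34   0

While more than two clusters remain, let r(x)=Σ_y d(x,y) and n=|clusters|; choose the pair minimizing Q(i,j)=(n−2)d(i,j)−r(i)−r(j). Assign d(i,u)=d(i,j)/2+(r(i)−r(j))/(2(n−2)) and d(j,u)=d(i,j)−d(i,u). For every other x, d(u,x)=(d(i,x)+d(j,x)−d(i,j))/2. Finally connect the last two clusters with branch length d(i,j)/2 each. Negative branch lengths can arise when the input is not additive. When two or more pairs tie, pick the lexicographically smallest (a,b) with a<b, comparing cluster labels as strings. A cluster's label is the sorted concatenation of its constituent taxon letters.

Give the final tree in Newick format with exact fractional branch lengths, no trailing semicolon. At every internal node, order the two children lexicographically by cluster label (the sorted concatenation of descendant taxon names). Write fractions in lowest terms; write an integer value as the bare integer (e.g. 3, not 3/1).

1. join H+K (d=2, Q=-194) ⇒ HK; edges |H|=7/2, |K|=-3/2
  updated: d(E,HK)=43/2, d(F,HK)=55/2, d(G,HK)=28, d(HK,Y)=18
2. join F+G (d=7, Q=-253/2) ⇒ FG; edges |F|=-11/12, |G|=95/12
  updated: d(E,FG)=41/2, d(FG,HK)=97/4, d(FG,Y)=23/2
3. join E+HK (d=43/2, Q=-287/4) ⇒ EHK; edges |E|=121/16, |HK|=223/16
  updated: d(EHK,FG)=93/8, d(EHK,Y)=11/4
4. join EHK+FG (d=93/8, Q=-207/8) ⇒ EFGHK; edges |EHK|=23/16, |FG|=163/16
  updated: d(EFGHK,Y)=21/16
5. join EFGHK+Y (d=21/16) ⇒ EFGHKY; edges |EFGHK|=21/32, |Y|=21/32
final tree: (((E:121/16,(H:7/2,K:-3/2):223/16):23/16,(F:-11/12,G:95/12):163/16):21/32,Y:21/32)
total length: 695/16

(((E:121/16,(H:7/2,K:-3/2):223/16):23/16,(F:-11/12,G:95/12):163/16):21/32,Y:21/32)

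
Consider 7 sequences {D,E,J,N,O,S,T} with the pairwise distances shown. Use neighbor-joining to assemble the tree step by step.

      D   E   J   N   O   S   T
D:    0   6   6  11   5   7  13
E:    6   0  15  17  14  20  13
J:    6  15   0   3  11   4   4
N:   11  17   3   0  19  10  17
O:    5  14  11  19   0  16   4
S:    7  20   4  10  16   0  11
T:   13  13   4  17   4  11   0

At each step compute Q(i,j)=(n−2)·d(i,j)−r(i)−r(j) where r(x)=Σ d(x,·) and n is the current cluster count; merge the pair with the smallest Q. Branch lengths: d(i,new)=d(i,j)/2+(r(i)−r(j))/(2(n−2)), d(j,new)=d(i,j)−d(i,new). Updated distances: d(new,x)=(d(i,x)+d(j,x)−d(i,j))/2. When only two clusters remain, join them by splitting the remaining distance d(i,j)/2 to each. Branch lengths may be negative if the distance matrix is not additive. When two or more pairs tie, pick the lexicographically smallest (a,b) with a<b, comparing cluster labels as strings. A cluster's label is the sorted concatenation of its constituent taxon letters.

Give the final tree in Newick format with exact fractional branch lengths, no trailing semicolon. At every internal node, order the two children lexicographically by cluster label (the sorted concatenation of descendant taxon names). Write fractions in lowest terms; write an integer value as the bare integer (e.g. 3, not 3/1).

(((((D:-17/16,E:113/16):59/24,(O:27/10,T:13/10):91/24):31/8,S:4):3/2,J:-7/4):19/8,N:19/8)

1. join O+T (d=4, Q=-111) ⇒ OT; edges |O|=27/10, |T|=13/10
  updated: d(D,OT)=7, d(E,OT)=23/2, d(J,OT)=11/2, d(N,OT)=16, d(OT,S)=23/2
2. join D+E (d=6, Q=-165/2) ⇒ DE; edges |D|=-17/16, |E|=113/16
  updated: d(DE,J)=15/2, d(DE,N)=11, d(DE,OT)=25/4, d(DE,S)=21/2
3. join DE+OT (d=25/4, Q=-223/4) ⇒ DEOT; edges |DE|=59/24, |OT|=91/24
  updated: d(DEOT,J)=27/8, d(DEOT,N)=83/8, d(DEOT,S)=63/8
4. join DEOT+S (d=63/8, Q=-111/4) ⇒ DEOST; edges |DEOT|=31/8, |S|=4
  updated: d(DEOST,J)=-1/4, d(DEOST,N)=25/4
5. join DEOST+J (d=-1/4, Q=-9) ⇒ DEJOST; edges |DEOST|=3/2, |J|=-7/4
  updated: d(DEJOST,N)=19/4
6. join DEJOST+N (d=19/4) ⇒ DEJNOST; edges |DEJOST|=19/8, |N|=19/8
final tree: (((((D:-17/16,E:113/16):59/24,(O:27/10,T:13/10):91/24):31/8,S:4):3/2,J:-7/4):19/8,N:19/8)
total length: 229/8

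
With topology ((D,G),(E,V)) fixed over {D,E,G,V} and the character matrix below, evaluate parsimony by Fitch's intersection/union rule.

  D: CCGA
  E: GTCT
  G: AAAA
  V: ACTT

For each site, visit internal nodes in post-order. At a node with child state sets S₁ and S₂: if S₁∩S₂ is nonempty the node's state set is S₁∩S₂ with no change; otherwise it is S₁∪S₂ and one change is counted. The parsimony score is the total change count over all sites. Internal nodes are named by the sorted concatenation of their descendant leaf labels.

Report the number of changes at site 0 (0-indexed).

2

[col 0] DG: children D:{C}, G:{A} ∪→ {A,C}; cost 1
[col 0] EV: children E:{G}, V:{A} ∪→ {A,G}; cost 1
[col 0] DEGV: children DG:{A,C}, EV:{A,G} ∩→ {A}; cost 0
[col 1] DG: children D:{C}, G:{A} ∪→ {A,C}; cost 1
[col 1] EV: children E:{T}, V:{C} ∪→ {C,T}; cost 1
[col 1] DEGV: children DG:{A,C}, EV:{C,T} ∩→ {C}; cost 0
[col 2] DG: children D:{G}, G:{A} ∪→ {A,G}; cost 1
[col 2] EV: children E:{C}, V:{T} ∪→ {C,T}; cost 1
[col 2] DEGV: children DG:{A,G}, EV:{C,T} ∪→ {A,C,G,T}; cost 1
[col 3] DG: children D:{A}, G:{A} ∩→ {A}; cost 0
[col 3] EV: children E:{T}, V:{T} ∩→ {T}; cost 0
[col 3] DEGV: children DG:{A}, EV:{T} ∪→ {A,T}; cost 1
per-site changes: [2, 2, 3, 1]; total = 8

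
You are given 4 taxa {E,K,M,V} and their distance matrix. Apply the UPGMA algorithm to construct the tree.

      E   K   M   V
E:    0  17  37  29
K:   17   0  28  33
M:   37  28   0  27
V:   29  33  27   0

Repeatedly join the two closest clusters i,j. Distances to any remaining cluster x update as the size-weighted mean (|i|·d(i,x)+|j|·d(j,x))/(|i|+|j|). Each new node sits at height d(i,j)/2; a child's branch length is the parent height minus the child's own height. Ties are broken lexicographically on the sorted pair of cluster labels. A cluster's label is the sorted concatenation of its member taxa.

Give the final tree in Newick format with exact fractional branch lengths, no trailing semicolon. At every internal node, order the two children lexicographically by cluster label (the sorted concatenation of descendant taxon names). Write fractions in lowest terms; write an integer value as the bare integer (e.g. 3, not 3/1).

((E:17/2,K:17/2):59/8,(M:27/2,V:27/2):19/8)

iteration 1: select E,K (d=17); attach at lengths (17/2, 17/2); label the merged cluster EK
  updated: d(EK,M)=65/2, d(EK,V)=31
iteration 2: select M,V (d=27); attach at lengths (27/2, 27/2); label the merged cluster MV
  updated: d(EK,MV)=127/4
iteration 3: select EK,MV (d=127/4); attach at lengths (59/8, 19/8); label the merged cluster EKMV
final tree: ((E:17/2,K:17/2):59/8,(M:27/2,V:27/2):19/8)
total length: 215/4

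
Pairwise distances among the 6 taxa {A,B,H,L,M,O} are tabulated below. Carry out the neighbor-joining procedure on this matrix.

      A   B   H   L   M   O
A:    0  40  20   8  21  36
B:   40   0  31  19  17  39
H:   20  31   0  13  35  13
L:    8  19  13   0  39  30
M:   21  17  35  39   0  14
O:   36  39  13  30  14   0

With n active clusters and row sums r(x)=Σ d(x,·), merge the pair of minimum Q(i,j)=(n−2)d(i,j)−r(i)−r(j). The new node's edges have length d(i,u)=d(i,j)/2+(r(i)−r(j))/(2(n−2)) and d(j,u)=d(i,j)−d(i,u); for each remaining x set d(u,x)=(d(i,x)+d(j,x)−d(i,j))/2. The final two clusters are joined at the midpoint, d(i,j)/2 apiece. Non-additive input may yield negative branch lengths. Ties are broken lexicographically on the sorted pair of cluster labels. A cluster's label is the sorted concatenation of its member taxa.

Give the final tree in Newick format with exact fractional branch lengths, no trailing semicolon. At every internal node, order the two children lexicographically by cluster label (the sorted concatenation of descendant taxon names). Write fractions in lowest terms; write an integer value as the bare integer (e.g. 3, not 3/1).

1. join B+M (d=17, Q=-204) ⇒ BM; edges |B|=11, |M|=6
  updated: d(A,BM)=22, d(BM,H)=49/2, d(BM,L)=41/2, d(BM,O)=18
2. join A+L (d=8, Q=-267/2) ⇒ AL; edges |A|=77/12, |L|=19/12
  updated: d(AL,BM)=69/4, d(AL,H)=25/2, d(AL,O)=29
3. join AL+BM (d=69/4, Q=-84) ⇒ ABLM; edges |AL|=67/8, |BM|=71/8
  updated: d(ABLM,H)=79/8, d(ABLM,O)=119/8
4. join ABLM+H (d=79/8, Q=-151/4) ⇒ ABHLM; edges |ABLM|=47/8, |H|=4
  updated: d(ABHLM,O)=9
5. join ABHLM+O (d=9) ⇒ ABHLMO; edges |ABHLM|=9/2, |O|=9/2
final tree: ((((A:77/12,L:19/12):67/8,(B:11,M:6):71/8):47/8,H:4):9/2,O:9/2)
total length: 489/8

((((A:77/12,L:19/12):67/8,(B:11,M:6):71/8):47/8,H:4):9/2,O:9/2)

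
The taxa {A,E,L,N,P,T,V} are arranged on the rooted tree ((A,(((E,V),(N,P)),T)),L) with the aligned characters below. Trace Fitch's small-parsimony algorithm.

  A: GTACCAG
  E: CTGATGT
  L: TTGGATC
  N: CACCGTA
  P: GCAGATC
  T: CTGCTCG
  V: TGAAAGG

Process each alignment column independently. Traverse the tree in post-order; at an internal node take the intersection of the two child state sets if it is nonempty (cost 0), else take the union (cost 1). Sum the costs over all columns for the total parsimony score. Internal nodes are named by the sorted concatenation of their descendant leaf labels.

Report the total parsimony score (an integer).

[col 0] EV: children E:{C}, V:{T} ∪→ {C,T}; cost 1
[col 0] NP: children N:{C}, P:{G} ∪→ {C,G}; cost 1
[col 0] ENPV: children EV:{C,T}, NP:{C,G} ∩→ {C}; cost 0
[col 0] ENPTV: children ENPV:{C}, T:{C} ∩→ {C}; cost 0
[col 0] AENPTV: children A:{G}, ENPTV:{C} ∪→ {C,G}; cost 1
[col 0] AELNPTV: children AENPTV:{C,G}, L:{T} ∪→ {C,G,T}; cost 1
[col 1] EV: children E:{T}, V:{G} ∪→ {G,T}; cost 1
[col 1] NP: children N:{A}, P:{C} ∪→ {A,C}; cost 1
[col 1] ENPV: children EV:{G,T}, NP:{A,C} ∪→ {A,C,G,T}; cost 1
[col 1] ENPTV: children ENPV:{A,C,G,T}, T:{T} ∩→ {T}; cost 0
[col 1] AENPTV: children A:{T}, ENPTV:{T} ∩→ {T}; cost 0
[col 1] AELNPTV: children AENPTV:{T}, L:{T} ∩→ {T}; cost 0
[col 2] EV: children E:{G}, V:{A} ∪→ {A,G}; cost 1
[col 2] NP: children N:{C}, P:{A} ∪→ {A,C}; cost 1
[col 2] ENPV: children EV:{A,G}, NP:{A,C} ∩→ {A}; cost 0
[col 2] ENPTV: children ENPV:{A}, T:{G} ∪→ {A,G}; cost 1
[col 2] AENPTV: children A:{A}, ENPTV:{A,G} ∩→ {A}; cost 0
[col 2] AELNPTV: children AENPTV:{A}, L:{G} ∪→ {A,G}; cost 1
[col 3] EV: children E:{A}, V:{A} ∩→ {A}; cost 0
[col 3] NP: children N:{C}, P:{G} ∪→ {C,G}; cost 1
[col 3] ENPV: children EV:{A}, NP:{C,G} ∪→ {A,C,G}; cost 1
[col 3] ENPTV: children ENPV:{A,C,G}, T:{C} ∩→ {C}; cost 0
[col 3] AENPTV: children A:{C}, ENPTV:{C} ∩→ {C}; cost 0
[col 3] AELNPTV: children AENPTV:{C}, L:{G} ∪→ {C,G}; cost 1
[col 4] EV: children E:{T}, V:{A} ∪→ {A,T}; cost 1
[col 4] NP: children N:{G}, P:{A} ∪→ {A,G}; cost 1
[col 4] ENPV: children EV:{A,T}, NP:{A,G} ∩→ {A}; cost 0
[col 4] ENPTV: children ENPV:{A}, T:{T} ∪→ {A,T}; cost 1
[col 4] AENPTV: children A:{C}, ENPTV:{A,T} ∪→ {A,C,T}; cost 1
[col 4] AELNPTV: children AENPTV:{A,C,T}, L:{A} ∩→ {A}; cost 0
[col 5] EV: children E:{G}, V:{G} ∩→ {G}; cost 0
[col 5] NP: children N:{T}, P:{T} ∩→ {T}; cost 0
[col 5] ENPV: children EV:{G}, NP:{T} ∪→ {G,T}; cost 1
[col 5] ENPTV: children ENPV:{G,T}, T:{C} ∪→ {C,G,T}; cost 1
[col 5] AENPTV: children A:{A}, ENPTV:{C,G,T} ∪→ {A,C,G,T}; cost 1
[col 5] AELNPTV: children AENPTV:{A,C,G,T}, L:{T} ∩→ {T}; cost 0
[col 6] EV: children E:{T}, V:{G} ∪→ {G,T}; cost 1
[col 6] NP: children N:{A}, P:{C} ∪→ {A,C}; cost 1
[col 6] ENPV: children EV:{G,T}, NP:{A,C} ∪→ {A,C,G,T}; cost 1
[col 6] ENPTV: children ENPV:{A,C,G,T}, T:{G} ∩→ {G}; cost 0
[col 6] AENPTV: children A:{G}, ENPTV:{G} ∩→ {G}; cost 0
[col 6] AELNPTV: children AENPTV:{G}, L:{C} ∪→ {C,G}; cost 1
per-site changes: [4, 3, 4, 3, 4, 3, 4]; total = 25

25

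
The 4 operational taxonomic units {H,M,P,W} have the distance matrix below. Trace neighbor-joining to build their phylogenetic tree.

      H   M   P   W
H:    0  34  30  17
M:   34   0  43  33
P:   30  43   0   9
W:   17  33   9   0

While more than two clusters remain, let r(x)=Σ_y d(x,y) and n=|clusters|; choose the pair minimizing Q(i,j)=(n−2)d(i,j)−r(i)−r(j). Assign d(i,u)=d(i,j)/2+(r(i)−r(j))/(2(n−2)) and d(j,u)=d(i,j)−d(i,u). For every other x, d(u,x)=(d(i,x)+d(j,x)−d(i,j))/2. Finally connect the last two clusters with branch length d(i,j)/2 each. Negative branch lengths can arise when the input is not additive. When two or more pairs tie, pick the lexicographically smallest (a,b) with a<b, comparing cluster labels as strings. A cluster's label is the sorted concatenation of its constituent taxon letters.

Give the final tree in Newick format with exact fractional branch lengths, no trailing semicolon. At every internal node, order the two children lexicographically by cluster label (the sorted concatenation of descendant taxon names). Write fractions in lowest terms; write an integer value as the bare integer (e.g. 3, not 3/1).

(((H:39/4,M:97/4):37/4,P:41/4):-5/8,W:-5/8)

step 1: merge (H,M) at d=34, Q=-123; branch lengths H→39/4, M→97/4; new cluster HM
  updated: d(HM,P)=39/2, d(HM,W)=8
step 2: merge (HM,P) at d=39/2, Q=-73/2; branch lengths HM→37/4, P→41/4; new cluster HMP
  updated: d(HMP,W)=-5/4
step 3: merge (HMP,W) at d=-5/4; branch lengths HMP→-5/8, W→-5/8; new cluster HMPW
final tree: (((H:39/4,M:97/4):37/4,P:41/4):-5/8,W:-5/8)
total length: 209/4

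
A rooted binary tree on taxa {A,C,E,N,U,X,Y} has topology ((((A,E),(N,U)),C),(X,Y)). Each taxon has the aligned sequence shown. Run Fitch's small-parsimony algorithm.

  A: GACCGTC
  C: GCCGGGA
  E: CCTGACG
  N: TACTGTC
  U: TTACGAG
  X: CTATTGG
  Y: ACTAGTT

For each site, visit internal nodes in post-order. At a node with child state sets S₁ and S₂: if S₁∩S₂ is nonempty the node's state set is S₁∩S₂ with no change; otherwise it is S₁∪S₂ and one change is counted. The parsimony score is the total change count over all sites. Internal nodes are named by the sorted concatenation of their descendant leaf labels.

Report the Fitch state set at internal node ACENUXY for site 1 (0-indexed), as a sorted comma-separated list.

C

AE@0: {G} ∪ {C} = {C,G} (union, +1)
NU@0: {T} ∩ {T} = {T} (intersection, +0)
AENU@0: {C,G} ∪ {T} = {C,G,T} (union, +1)
ACENU@0: {C,G,T} ∩ {G} = {G} (intersection, +0)
XY@0: {C} ∪ {A} = {A,C} (union, +1)
ACENUXY@0: {G} ∪ {A,C} = {A,C,G} (union, +1)
AE@1: {A} ∪ {C} = {A,C} (union, +1)
NU@1: {A} ∪ {T} = {A,T} (union, +1)
AENU@1: {A,C} ∩ {A,T} = {A} (intersection, +0)
ACENU@1: {A} ∪ {C} = {A,C} (union, +1)
XY@1: {T} ∪ {C} = {C,T} (union, +1)
ACENUXY@1: {A,C} ∩ {C,T} = {C} (intersection, +0)
AE@2: {C} ∪ {T} = {C,T} (union, +1)
NU@2: {C} ∪ {A} = {A,C} (union, +1)
AENU@2: {C,T} ∩ {A,C} = {C} (intersection, +0)
ACENU@2: {C} ∩ {C} = {C} (intersection, +0)
XY@2: {A} ∪ {T} = {A,T} (union, +1)
ACENUXY@2: {C} ∪ {A,T} = {A,C,T} (union, +1)
AE@3: {C} ∪ {G} = {C,G} (union, +1)
NU@3: {T} ∪ {C} = {C,T} (union, +1)
AENU@3: {C,G} ∩ {C,T} = {C} (intersection, +0)
ACENU@3: {C} ∪ {G} = {C,G} (union, +1)
XY@3: {T} ∪ {A} = {A,T} (union, +1)
ACENUXY@3: {C,G} ∪ {A,T} = {A,C,G,T} (union, +1)
AE@4: {G} ∪ {A} = {A,G} (union, +1)
NU@4: {G} ∩ {G} = {G} (intersection, +0)
AENU@4: {A,G} ∩ {G} = {G} (intersection, +0)
ACENU@4: {G} ∩ {G} = {G} (intersection, +0)
XY@4: {T} ∪ {G} = {G,T} (union, +1)
ACENUXY@4: {G} ∩ {G,T} = {G} (intersection, +0)
AE@5: {T} ∪ {C} = {C,T} (union, +1)
NU@5: {T} ∪ {A} = {A,T} (union, +1)
AENU@5: {C,T} ∩ {A,T} = {T} (intersection, +0)
ACENU@5: {T} ∪ {G} = {G,T} (union, +1)
XY@5: {G} ∪ {T} = {G,T} (union, +1)
ACENUXY@5: {G,T} ∩ {G,T} = {G,T} (intersection, +0)
AE@6: {C} ∪ {G} = {C,G} (union, +1)
NU@6: {C} ∪ {G} = {C,G} (union, +1)
AENU@6: {C,G} ∩ {C,G} = {C,G} (intersection, +0)
ACENU@6: {C,G} ∪ {A} = {A,C,G} (union, +1)
XY@6: {G} ∪ {T} = {G,T} (union, +1)
ACENUXY@6: {A,C,G} ∩ {G,T} = {G} (intersection, +0)
per-site changes: [4, 4, 4, 5, 2, 4, 4]; total = 27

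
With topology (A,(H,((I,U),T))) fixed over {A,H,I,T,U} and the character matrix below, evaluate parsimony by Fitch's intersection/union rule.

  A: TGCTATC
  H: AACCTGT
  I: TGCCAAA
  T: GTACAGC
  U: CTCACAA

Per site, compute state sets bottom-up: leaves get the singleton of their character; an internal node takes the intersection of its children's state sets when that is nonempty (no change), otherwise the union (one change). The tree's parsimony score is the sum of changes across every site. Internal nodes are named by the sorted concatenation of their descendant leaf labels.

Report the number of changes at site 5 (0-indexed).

[col 0] IU: children I:{T}, U:{C} ∪→ {C,T}; cost 1
[col 0] ITU: children IU:{C,T}, T:{G} ∪→ {C,G,T}; cost 1
[col 0] HITU: children H:{A}, ITU:{C,G,T} ∪→ {A,C,G,T}; cost 1
[col 0] AHITU: children A:{T}, HITU:{A,C,G,T} ∩→ {T}; cost 0
[col 1] IU: children I:{G}, U:{T} ∪→ {G,T}; cost 1
[col 1] ITU: children IU:{G,T}, T:{T} ∩→ {T}; cost 0
[col 1] HITU: children H:{A}, ITU:{T} ∪→ {A,T}; cost 1
[col 1] AHITU: children A:{G}, HITU:{A,T} ∪→ {A,G,T}; cost 1
[col 2] IU: children I:{C}, U:{C} ∩→ {C}; cost 0
[col 2] ITU: children IU:{C}, T:{A} ∪→ {A,C}; cost 1
[col 2] HITU: children H:{C}, ITU:{A,C} ∩→ {C}; cost 0
[col 2] AHITU: children A:{C}, HITU:{C} ∩→ {C}; cost 0
[col 3] IU: children I:{C}, U:{A} ∪→ {A,C}; cost 1
[col 3] ITU: children IU:{A,C}, T:{C} ∩→ {C}; cost 0
[col 3] HITU: children H:{C}, ITU:{C} ∩→ {C}; cost 0
[col 3] AHITU: children A:{T}, HITU:{C} ∪→ {C,T}; cost 1
[col 4] IU: children I:{A}, U:{C} ∪→ {A,C}; cost 1
[col 4] ITU: children IU:{A,C}, T:{A} ∩→ {A}; cost 0
[col 4] HITU: children H:{T}, ITU:{A} ∪→ {A,T}; cost 1
[col 4] AHITU: children A:{A}, HITU:{A,T} ∩→ {A}; cost 0
[col 5] IU: children I:{A}, U:{A} ∩→ {A}; cost 0
[col 5] ITU: children IU:{A}, T:{G} ∪→ {A,G}; cost 1
[col 5] HITU: children H:{G}, ITU:{A,G} ∩→ {G}; cost 0
[col 5] AHITU: children A:{T}, HITU:{G} ∪→ {G,T}; cost 1
[col 6] IU: children I:{A}, U:{A} ∩→ {A}; cost 0
[col 6] ITU: children IU:{A}, T:{C} ∪→ {A,C}; cost 1
[col 6] HITU: children H:{T}, ITU:{A,C} ∪→ {A,C,T}; cost 1
[col 6] AHITU: children A:{C}, HITU:{A,C,T} ∩→ {C}; cost 0
per-site changes: [3, 3, 1, 2, 2, 2, 2]; total = 15

2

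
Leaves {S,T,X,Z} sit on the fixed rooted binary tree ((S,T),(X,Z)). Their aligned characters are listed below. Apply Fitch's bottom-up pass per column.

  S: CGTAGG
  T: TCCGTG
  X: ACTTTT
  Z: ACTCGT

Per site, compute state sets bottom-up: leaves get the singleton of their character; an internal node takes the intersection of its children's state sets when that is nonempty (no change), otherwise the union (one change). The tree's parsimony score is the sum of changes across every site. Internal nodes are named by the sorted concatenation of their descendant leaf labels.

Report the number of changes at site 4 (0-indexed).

2

[col 0] ST: children S:{C}, T:{T} ∪→ {C,T}; cost 1
[col 0] XZ: children X:{A}, Z:{A} ∩→ {A}; cost 0
[col 0] STXZ: children ST:{C,T}, XZ:{A} ∪→ {A,C,T}; cost 1
[col 1] ST: children S:{G}, T:{C} ∪→ {C,G}; cost 1
[col 1] XZ: children X:{C}, Z:{C} ∩→ {C}; cost 0
[col 1] STXZ: children ST:{C,G}, XZ:{C} ∩→ {C}; cost 0
[col 2] ST: children S:{T}, T:{C} ∪→ {C,T}; cost 1
[col 2] XZ: children X:{T}, Z:{T} ∩→ {T}; cost 0
[col 2] STXZ: children ST:{C,T}, XZ:{T} ∩→ {T}; cost 0
[col 3] ST: children S:{A}, T:{G} ∪→ {A,G}; cost 1
[col 3] XZ: children X:{T}, Z:{C} ∪→ {C,T}; cost 1
[col 3] STXZ: children ST:{A,G}, XZ:{C,T} ∪→ {A,C,G,T}; cost 1
[col 4] ST: children S:{G}, T:{T} ∪→ {G,T}; cost 1
[col 4] XZ: children X:{T}, Z:{G} ∪→ {G,T}; cost 1
[col 4] STXZ: children ST:{G,T}, XZ:{G,T} ∩→ {G,T}; cost 0
[col 5] ST: children S:{G}, T:{G} ∩→ {G}; cost 0
[col 5] XZ: children X:{T}, Z:{T} ∩→ {T}; cost 0
[col 5] STXZ: children ST:{G}, XZ:{T} ∪→ {G,T}; cost 1
per-site changes: [2, 1, 1, 3, 2, 1]; total = 10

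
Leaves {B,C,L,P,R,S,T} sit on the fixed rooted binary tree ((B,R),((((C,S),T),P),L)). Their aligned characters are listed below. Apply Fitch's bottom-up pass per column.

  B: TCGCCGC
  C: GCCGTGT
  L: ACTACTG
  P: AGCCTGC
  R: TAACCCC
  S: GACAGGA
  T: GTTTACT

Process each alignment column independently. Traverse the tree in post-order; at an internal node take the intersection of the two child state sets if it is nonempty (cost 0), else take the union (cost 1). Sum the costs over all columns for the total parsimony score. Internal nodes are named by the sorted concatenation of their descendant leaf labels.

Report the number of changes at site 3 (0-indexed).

[col 0] BR: children B:{T}, R:{T} ∩→ {T}; cost 0
[col 0] CS: children C:{G}, S:{G} ∩→ {G}; cost 0
[col 0] CST: children CS:{G}, T:{G} ∩→ {G}; cost 0
[col 0] CPST: children CST:{G}, P:{A} ∪→ {A,G}; cost 1
[col 0] CLPST: children CPST:{A,G}, L:{A} ∩→ {A}; cost 0
[col 0] BCLPRST: children BR:{T}, CLPST:{A} ∪→ {A,T}; cost 1
[col 1] BR: children B:{C}, R:{A} ∪→ {A,C}; cost 1
[col 1] CS: children C:{C}, S:{A} ∪→ {A,C}; cost 1
[col 1] CST: children CS:{A,C}, T:{T} ∪→ {A,C,T}; cost 1
[col 1] CPST: children CST:{A,C,T}, P:{G} ∪→ {A,C,G,T}; cost 1
[col 1] CLPST: children CPST:{A,C,G,T}, L:{C} ∩→ {C}; cost 0
[col 1] BCLPRST: children BR:{A,C}, CLPST:{C} ∩→ {C}; cost 0
[col 2] BR: children B:{G}, R:{A} ∪→ {A,G}; cost 1
[col 2] CS: children C:{C}, S:{C} ∩→ {C}; cost 0
[col 2] CST: children CS:{C}, T:{T} ∪→ {C,T}; cost 1
[col 2] CPST: children CST:{C,T}, P:{C} ∩→ {C}; cost 0
[col 2] CLPST: children CPST:{C}, L:{T} ∪→ {C,T}; cost 1
[col 2] BCLPRST: children BR:{A,G}, CLPST:{C,T} ∪→ {A,C,G,T}; cost 1
[col 3] BR: children B:{C}, R:{C} ∩→ {C}; cost 0
[col 3] CS: children C:{G}, S:{A} ∪→ {A,G}; cost 1
[col 3] CST: children CS:{A,G}, T:{T} ∪→ {A,G,T}; cost 1
[col 3] CPST: children CST:{A,G,T}, P:{C} ∪→ {A,C,G,T}; cost 1
[col 3] CLPST: children CPST:{A,C,G,T}, L:{A} ∩→ {A}; cost 0
[col 3] BCLPRST: children BR:{C}, CLPST:{A} ∪→ {A,C}; cost 1
[col 4] BR: children B:{C}, R:{C} ∩→ {C}; cost 0
[col 4] CS: children C:{T}, S:{G} ∪→ {G,T}; cost 1
[col 4] CST: children CS:{G,T}, T:{A} ∪→ {A,G,T}; cost 1
[col 4] CPST: children CST:{A,G,T}, P:{T} ∩→ {T}; cost 0
[col 4] CLPST: children CPST:{T}, L:{C} ∪→ {C,T}; cost 1
[col 4] BCLPRST: children BR:{C}, CLPST:{C,T} ∩→ {C}; cost 0
[col 5] BR: children B:{G}, R:{C} ∪→ {C,G}; cost 1
[col 5] CS: children C:{G}, S:{G} ∩→ {G}; cost 0
[col 5] CST: children CS:{G}, T:{C} ∪→ {C,G}; cost 1
[col 5] CPST: children CST:{C,G}, P:{G} ∩→ {G}; cost 0
[col 5] CLPST: children CPST:{G}, L:{T} ∪→ {G,T}; cost 1
[col 5] BCLPRST: children BR:{C,G}, CLPST:{G,T} ∩→ {G}; cost 0
[col 6] BR: children B:{C}, R:{C} ∩→ {C}; cost 0
[col 6] CS: children C:{T}, S:{A} ∪→ {A,T}; cost 1
[col 6] CST: children CS:{A,T}, T:{T} ∩→ {T}; cost 0
[col 6] CPST: children CST:{T}, P:{C} ∪→ {C,T}; cost 1
[col 6] CLPST: children CPST:{C,T}, L:{G} ∪→ {C,G,T}; cost 1
[col 6] BCLPRST: children BR:{C}, CLPST:{C,G,T} ∩→ {C}; cost 0
per-site changes: [2, 4, 4, 4, 3, 3, 3]; total = 23

4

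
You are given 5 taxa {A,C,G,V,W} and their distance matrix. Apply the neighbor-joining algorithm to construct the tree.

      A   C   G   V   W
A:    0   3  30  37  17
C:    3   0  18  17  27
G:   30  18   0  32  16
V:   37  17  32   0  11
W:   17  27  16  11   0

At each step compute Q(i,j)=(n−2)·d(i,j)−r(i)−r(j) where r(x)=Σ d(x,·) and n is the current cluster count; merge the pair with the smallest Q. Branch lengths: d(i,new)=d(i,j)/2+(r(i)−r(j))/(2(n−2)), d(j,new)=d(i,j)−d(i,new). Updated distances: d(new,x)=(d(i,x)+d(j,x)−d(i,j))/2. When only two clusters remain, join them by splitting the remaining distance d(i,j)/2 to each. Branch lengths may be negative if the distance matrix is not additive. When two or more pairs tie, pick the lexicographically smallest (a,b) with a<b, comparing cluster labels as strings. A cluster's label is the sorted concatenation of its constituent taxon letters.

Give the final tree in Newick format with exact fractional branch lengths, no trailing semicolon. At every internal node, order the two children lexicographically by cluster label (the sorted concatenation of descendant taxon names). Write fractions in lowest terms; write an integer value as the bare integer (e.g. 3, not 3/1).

((((A:31/6,C:-13/6):43/4,G:47/4):27/4,V:43/4):1/8,W:1/8)

iteration 1: select A,C (d=3, Q=-143); attach at lengths (31/6, -13/6); label the merged cluster AC
  updated: d(AC,G)=45/2, d(AC,V)=51/2, d(AC,W)=41/2
iteration 2: select AC,G (d=45/2, Q=-94); attach at lengths (43/4, 47/4); label the merged cluster ACG
  updated: d(ACG,V)=35/2, d(ACG,W)=7
iteration 3: select ACG,V (d=35/2, Q=-71/2); attach at lengths (27/4, 43/4); label the merged cluster ACGV
  updated: d(ACGV,W)=1/4
iteration 4: select ACGV,W (d=1/4); attach at lengths (1/8, 1/8); label the merged cluster ACGVW
final tree: ((((A:31/6,C:-13/6):43/4,G:47/4):27/4,V:43/4):1/8,W:1/8)
total length: 173/4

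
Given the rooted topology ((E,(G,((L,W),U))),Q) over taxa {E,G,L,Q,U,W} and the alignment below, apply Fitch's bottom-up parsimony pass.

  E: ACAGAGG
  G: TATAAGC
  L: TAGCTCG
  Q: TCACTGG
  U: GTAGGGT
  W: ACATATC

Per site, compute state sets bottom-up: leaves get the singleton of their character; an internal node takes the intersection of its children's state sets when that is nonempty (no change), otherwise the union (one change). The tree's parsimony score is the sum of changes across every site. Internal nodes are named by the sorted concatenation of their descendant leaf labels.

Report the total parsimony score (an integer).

site 0, node LW: L={T} ∪ W={A} → {A,T} (+1)
site 0, node LUW: LW={A,T} ∪ U={G} → {A,G,T} (+1)
site 0, node GLUW: G={T} ∩ LUW={A,G,T} → {T} (+0)
site 0, node EGLUW: E={A} ∪ GLUW={T} → {A,T} (+1)
site 0, node EGLQUW: EGLUW={A,T} ∩ Q={T} → {T} (+0)
site 1, node LW: L={A} ∪ W={C} → {A,C} (+1)
site 1, node LUW: LW={A,C} ∪ U={T} → {A,C,T} (+1)
site 1, node GLUW: G={A} ∩ LUW={A,C,T} → {A} (+0)
site 1, node EGLUW: E={C} ∪ GLUW={A} → {A,C} (+1)
site 1, node EGLQUW: EGLUW={A,C} ∩ Q={C} → {C} (+0)
site 2, node LW: L={G} ∪ W={A} → {A,G} (+1)
site 2, node LUW: LW={A,G} ∩ U={A} → {A} (+0)
site 2, node GLUW: G={T} ∪ LUW={A} → {A,T} (+1)
site 2, node EGLUW: E={A} ∩ GLUW={A,T} → {A} (+0)
site 2, node EGLQUW: EGLUW={A} ∩ Q={A} → {A} (+0)
site 3, node LW: L={C} ∪ W={T} → {C,T} (+1)
site 3, node LUW: LW={C,T} ∪ U={G} → {C,G,T} (+1)
site 3, node GLUW: G={A} ∪ LUW={C,G,T} → {A,C,G,T} (+1)
site 3, node EGLUW: E={G} ∩ GLUW={A,C,G,T} → {G} (+0)
site 3, node EGLQUW: EGLUW={G} ∪ Q={C} → {C,G} (+1)
site 4, node LW: L={T} ∪ W={A} → {A,T} (+1)
site 4, node LUW: LW={A,T} ∪ U={G} → {A,G,T} (+1)
site 4, node GLUW: G={A} ∩ LUW={A,G,T} → {A} (+0)
site 4, node EGLUW: E={A} ∩ GLUW={A} → {A} (+0)
site 4, node EGLQUW: EGLUW={A} ∪ Q={T} → {A,T} (+1)
site 5, node LW: L={C} ∪ W={T} → {C,T} (+1)
site 5, node LUW: LW={C,T} ∪ U={G} → {C,G,T} (+1)
site 5, node GLUW: G={G} ∩ LUW={C,G,T} → {G} (+0)
site 5, node EGLUW: E={G} ∩ GLUW={G} → {G} (+0)
site 5, node EGLQUW: EGLUW={G} ∩ Q={G} → {G} (+0)
site 6, node LW: L={G} ∪ W={C} → {C,G} (+1)
site 6, node LUW: LW={C,G} ∪ U={T} → {C,G,T} (+1)
site 6, node GLUW: G={C} ∩ LUW={C,G,T} → {C} (+0)
site 6, node EGLUW: E={G} ∪ GLUW={C} → {C,G} (+1)
site 6, node EGLQUW: EGLUW={C,G} ∩ Q={G} → {G} (+0)
per-site changes: [3, 3, 2, 4, 3, 2, 3]; total = 20

20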